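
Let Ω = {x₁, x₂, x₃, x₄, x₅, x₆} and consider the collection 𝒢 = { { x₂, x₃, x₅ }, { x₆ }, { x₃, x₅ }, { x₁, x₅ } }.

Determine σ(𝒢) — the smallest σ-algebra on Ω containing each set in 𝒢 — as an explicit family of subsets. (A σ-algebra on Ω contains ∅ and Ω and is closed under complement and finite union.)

Initial family (6 sets): { {}, { x₆ }, { x₁, x₅ }, { x₃, x₅ }, { x₂, x₃, x₅ }, Ω }.
Step 1 (9 new):
  { x₁, x₃, x₅ }  = { x₁, x₅ } ∪ { x₃, x₅ }
  { x₁, x₄, x₆ }  = ᶜ of { x₂, x₃, x₅ }
  { x₁, x₅, x₆ }  = { x₁, x₅ } ∪ { x₆ }
  { x₃, x₅, x₆ }  = { x₃, x₅ } ∪ { x₆ }
  { x₁, x₂, x₃, x₅ }  = { x₂, x₃, x₅ } ∪ { x₁, x₅ }
  { x₁, x₂, x₄, x₆ }  = ᶜ of { x₃, x₅ }
  { x₂, x₃, x₄, x₆ }  = ᶜ of { x₁, x₅ }
  { x₂, x₃, x₅, x₆ }  = { x₂, x₃, x₅ } ∪ { x₆ }
  { x₁, x₂, x₃, x₄, x₅ }  = ᶜ of { x₆ }
  (now 15)
Step 2 adds 12:
  { x₁, x₄ }  = ᶜ of { x₂, x₃, x₅, x₆ }
  { x₄, x₆ }  = ᶜ of { x₁, x₂, x₃, x₅ }
  { x₁, x₂, x₄ }  = ᶜ of { x₃, x₅, x₆ }
  { x₂, x₃, x₄ }  = ᶜ of { x₁, x₅, x₆ }
  { x₂, x₄, x₆ }  = ᶜ of { x₁, x₃, x₅ }
  { x₁, x₃, x₅, x₆ }  = { x₁, x₃, x₅ } ∪ { x₆ }
  { x₁, x₄, x₅, x₆ }  = { x₁, x₄, x₆ } ∪ { x₁, x₅, x₆ }
  { x₁, x₂, x₃, x₄, x₆ }  = { x₁, x₂, x₄, x₆ } ∪ { x₂, x₃, x₄, x₆ }
  { x₁, x₂, x₃, x₅, x₆ }  = { x₁, x₃, x₅ } ∪ { x₂, x₃, x₅, x₆ }
  { x₁, x₂, x₄, x₅, x₆ }  = { x₁, x₂, x₄, x₆ } ∪ { x₁, x₅, x₆ }
  { x₁, x₃, x₄, x₅, x₆ }  = { x₁, x₃, x₅ } ∪ { x₁, x₄, x₆ }
  { x₂, x₃, x₄, x₅, x₆ }  = { x₂, x₃, x₅ } ∪ { x₂, x₃, x₄, x₆ }
  (now 27)
Step 3 (13 new):
  { x₁ }  = ᶜ of { x₂, x₃, x₄, x₅, x₆ }
  { x₂ }  = ᶜ of { x₁, x₃, x₄, x₅, x₆ }
  { x₃ }  = ᶜ of { x₁, x₂, x₄, x₅, x₆ }
  { x₄ }  = ᶜ of { x₁, x₂, x₃, x₅, x₆ }
  { x₅ }  = ᶜ of { x₁, x₂, x₃, x₄, x₆ }
  { x₂, x₃ }  = ᶜ of { x₁, x₄, x₅, x₆ }
  { x₂, x₄ }  = ᶜ of { x₁, x₃, x₅, x₆ }
  { x₁, x₄, x₅ }  = { x₁, x₄ } ∪ { x₁, x₅ }
  { x₁, x₂, x₃, x₄ }  = { x₁, x₄ } ∪ { x₂, x₃, x₄ }
  { x₁, x₂, x₄, x₅ }  = { x₁, x₅ } ∪ { x₁, x₂, x₄ }
  { x₁, x₃, x₄, x₅ }  = { x₁, x₃, x₅ } ∪ { x₁, x₄ }
  { x₂, x₃, x₄, x₅ }  = { x₃, x₅ } ∪ { x₂, x₃, x₄ }
  { x₃, x₄, x₅, x₆ }  = { x₃, x₅ } ∪ { x₄, x₆ }
  (now 40)
Step 4. New:
  { x₁, x₂ }  = ᶜ of { x₃, x₄, x₅, x₆ }
  { x₁, x₃ }  = { x₃ } ∪ { x₁ }
  { x₁, x₆ }  = ᶜ of { x₂, x₃, x₄, x₅ }
  { x₂, x₅ }  = { x₂ } ∪ { x₅ }
  { x₂, x₆ }  = ᶜ of { x₁, x₃, x₄, x₅ }
  { x₃, x₄ }  = { x₃ } ∪ { x₄ }
  { x₃, x₆ }  = ᶜ of { x₁, x₂, x₄, x₅ }
  { x₄, x₅ }  = { x₄ } ∪ { x₅ }
  { x₅, x₆ }  = ᶜ of { x₁, x₂, x₃, x₄ }
  { x₁, x₂, x₃ }  = { x₂, x₃ } ∪ { x₁ }
  { x₁, x₂, x₅ }  = { x₂ } ∪ { x₁, x₅ }
  { x₁, x₃, x₄ }  = { x₃ } ∪ { x₁, x₄ }
  { x₂, x₃, x₆ }  = ᶜ of { x₁, x₄, x₅ }
  { x₂, x₄, x₅ }  = { x₂, x₄ } ∪ { x₅ }
  { x₃, x₄, x₅ }  = { x₃, x₅ } ∪ { x₄ }
  { x₃, x₄, x₆ }  = { x₃ } ∪ { x₄, x₆ }
  { x₄, x₅, x₆ }  = { x₄, x₆ } ∪ { x₅ }
  { x₁, x₂, x₅, x₆ }  = { x₂ } ∪ { x₁, x₅, x₆ }
  { x₁, x₃, x₄, x₆ }  = { x₃ } ∪ { x₁, x₄, x₆ }
  { x₂, x₄, x₅, x₆ }  = { x₂, x₄, x₆ } ∪ { x₅ }
  (now 60)
Step 5: 4 new —
  { x₁, x₂, x₆ }  = ᶜ of { x₃, x₄, x₅ }
  { x₁, x₃, x₆ }  = ᶜ of { x₂, x₄, x₅ }
  { x₂, x₅, x₆ }  = ᶜ of { x₁, x₃, x₄ }
  { x₁, x₂, x₃, x₆ }  = ᶜ of { x₄, x₅ }
  (now 64)
Step 6: closed — nothing new.

σ(𝒢) = { {}, { x₁ }, { x₂ }, { x₃ }, { x₄ }, { x₅ }, { x₆ }, { x₁, x₂ }, { x₁, x₃ }, { x₁, x₄ }, { x₁, x₅ }, { x₁, x₆ }, { x₂, x₃ }, { x₂, x₄ }, { x₂, x₅ }, { x₂, x₆ }, { x₃, x₄ }, { x₃, x₅ }, { x₃, x₆ }, { x₄, x₅ }, { x₄, x₆ }, { x₅, x₆ }, { x₁, x₂, x₃ }, { x₁, x₂, x₄ }, { x₁, x₂, x₅ }, { x₁, x₂, x₆ }, { x₁, x₃, x₄ }, { x₁, x₃, x₅ }, { x₁, x₃, x₆ }, { x₁, x₄, x₅ }, { x₁, x₄, x₆ }, { x₁, x₅, x₆ }, { x₂, x₃, x₄ }, { x₂, x₃, x₅ }, { x₂, x₃, x₆ }, { x₂, x₄, x₅ }, { x₂, x₄, x₆ }, { x₂, x₅, x₆ }, { x₃, x₄, x₅ }, { x₃, x₄, x₆ }, { x₃, x₅, x₆ }, { x₄, x₅, x₆ }, { x₁, x₂, x₃, x₄ }, { x₁, x₂, x₃, x₅ }, { x₁, x₂, x₃, x₆ }, { x₁, x₂, x₄, x₅ }, { x₁, x₂, x₄, x₆ }, { x₁, x₂, x₅, x₆ }, { x₁, x₃, x₄, x₅ }, { x₁, x₃, x₄, x₆ }, { x₁, x₃, x₅, x₆ }, { x₁, x₄, x₅, x₆ }, { x₂, x₃, x₄, x₅ }, { x₂, x₃, x₄, x₆ }, { x₂, x₃, x₅, x₆ }, { x₂, x₄, x₅, x₆ }, { x₃, x₄, x₅, x₆ }, { x₁, x₂, x₃, x₄, x₅ }, { x₁, x₂, x₃, x₄, x₆ }, { x₁, x₂, x₃, x₅, x₆ }, { x₁, x₂, x₄, x₅, x₆ }, { x₁, x₃, x₄, x₅, x₆ }, { x₂, x₃, x₄, x₅, x₆ }, Ω }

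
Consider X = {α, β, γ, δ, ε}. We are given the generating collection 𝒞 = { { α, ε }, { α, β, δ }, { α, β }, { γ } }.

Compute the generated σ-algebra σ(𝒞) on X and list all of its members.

|σ(𝒞)| = 32.  σ(𝒞) = { ∅, { α }, { β }, { γ }, { δ }, { ε }, { α, β }, { α, γ }, { α, δ }, { α, ε }, { β, γ }, { β, δ }, { β, ε }, { γ, δ }, { γ, ε }, { δ, ε }, { α, β, γ }, { α, β, δ }, { α, β, ε }, { α, γ, δ }, { α, γ, ε }, { α, δ, ε }, { β, γ, δ }, { β, γ, ε }, { β, δ, ε }, { γ, δ, ε }, { α, β, γ, δ }, { α, β, γ, ε }, { α, β, δ, ε }, { α, γ, δ, ε }, { β, γ, δ, ε }, X }

Trace:
Take S₀ = 𝒞 ∪ {∅, X} = { ∅, { γ }, { α, β }, { α, ε }, { α, β, δ }, X }.
Iteration 1: 8 new —
  { γ, ε }  = ᶜ of { α, β, δ }
  { α, β, γ }  = { γ } ∪ { α, β }
  { α, β, ε }  = { α, β } ∪ { α, ε }
  { α, γ, ε }  = { γ } ∪ { α, ε }
  { β, γ, δ }  = ᶜ of { α, ε }
  { γ, δ, ε }  = ᶜ of { α, β }
  { α, β, γ, δ }  = { γ } ∪ { α, β, δ }
  { α, β, δ, ε }  = ᶜ of { γ }
  (now 14)
Iteration 2 (7 new):
  { ε }  = ᶜ of { α, β, γ, δ }
  { β, δ }  = ᶜ of { α, γ, ε }
  { γ, δ }  = ᶜ of { α, β, ε }
  { δ, ε }  = ᶜ of { α, β, γ }
  { α, β, γ, ε }  = { α, β, γ } ∪ { α, γ, ε }
  { α, γ, δ, ε }  = { γ, δ, ε } ∪ { α, γ, ε }
  { β, γ, δ, ε }  = { γ, δ, ε } ∪ { β, γ, δ }
  (now 21)
Iteration 3: 5 new —
  { α }  = ᶜ of { β, γ, δ, ε }
  { β }  = ᶜ of { α, γ, δ, ε }
  { δ }  = ᶜ of { α, β, γ, ε }
  { α, δ, ε }  = { δ, ε } ∪ { α, ε }
  { β, δ, ε }  = { δ, ε } ∪ { β, δ }
  (now 26)
Iteration 4: +6 →
  { α, γ }  = ᶜ of { β, δ, ε }
  { α, δ }  = { δ } ∪ { α }
  { β, γ }  = ᶜ of { α, δ, ε }
  { β, ε }  = { β } ∪ { ε }
  { α, γ, δ }  = { γ, δ } ∪ { α }
  { β, γ, ε }  = { β } ∪ { γ, ε }
  (now 32)
Iteration 5: already closed under ᶜ and ∪.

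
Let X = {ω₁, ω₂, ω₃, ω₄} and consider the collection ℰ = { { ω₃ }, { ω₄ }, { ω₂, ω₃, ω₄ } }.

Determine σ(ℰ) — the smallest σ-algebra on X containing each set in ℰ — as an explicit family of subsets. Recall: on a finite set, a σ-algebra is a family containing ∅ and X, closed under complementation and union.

Answer: σ(ℰ) = { ∅, { ω₁ }, { ω₂ }, { ω₃ }, { ω₄ }, { ω₁, ω₂ }, { ω₁, ω₃ }, { ω₁, ω₄ }, { ω₂, ω₃ }, { ω₂, ω₄ }, { ω₃, ω₄ }, { ω₁, ω₂, ω₃ }, { ω₁, ω₂, ω₄ }, { ω₁, ω₃, ω₄ }, { ω₂, ω₃, ω₄ }, X }

Check:
Begin from { ∅, { ω₃ }, { ω₄ }, { ω₂, ω₃, ω₄ }, X } (that is, ℰ plus ∅ and X).
Pass 1 adds 4:
  { ω₁ }  = complement { ω₂, ω₃, ω₄ }
  { ω₃, ω₄ }  = { ω₃ } ∪ { ω₄ }
  { ω₁, ω₂, ω₃ }  = complement { ω₄ }
  { ω₁, ω₂, ω₄ }  = complement { ω₃ }
  [9 total]
Pass 2: +4 →
  { ω₁, ω₂ }  = complement { ω₃, ω₄ }
  { ω₁, ω₃ }  = { ω₃ } ∪ { ω₁ }
  { ω₁, ω₄ }  = { ω₄ } ∪ { ω₁ }
  { ω₁, ω₃, ω₄ }  = { ω₃, ω₄ } ∪ { ω₁ }
  [13 total]
Pass 3 adds 3:
  { ω₂ }  = complement { ω₁, ω₃, ω₄ }
  { ω₂, ω₃ }  = complement { ω₁, ω₄ }
  { ω₂, ω₄ }  = complement { ω₁, ω₃ }
  [16 total]
Pass 4: closed — nothing new.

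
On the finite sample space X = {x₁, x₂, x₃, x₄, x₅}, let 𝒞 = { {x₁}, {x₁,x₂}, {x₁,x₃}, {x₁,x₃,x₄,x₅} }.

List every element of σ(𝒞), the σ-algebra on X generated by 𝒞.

Start: 𝒞 ∪ {∅, X} = { {}, {x₁}, {x₁,x₂}, {x₁,x₃}, {x₁,x₃,x₄,x₅}, X }.
Step 1 (5 new):
  {x₂}  = complement {x₁,x₃,x₄,x₅}
  {x₁,x₂,x₃}  = {x₁,x₂} ∪ {x₁,x₃}
  {x₂,x₄,x₅}  = complement {x₁,x₃}
  {x₃,x₄,x₅}  = complement {x₁,x₂}
  {x₂,x₃,x₄,x₅}  = complement {x₁}
  [11 total]
Step 2: 2 new —
  {x₄,x₅}  = complement {x₁,x₂,x₃}
  {x₁,x₂,x₄,x₅}  = {x₁,x₂} ∪ {x₂,x₄,x₅}
  [13 total]
Step 3: +2 →
  {x₃}  = complement {x₁,x₂,x₄,x₅}
  {x₁,x₄,x₅}  = {x₄,x₅} ∪ {x₁}
  [15 total]
Step 4. New:
  {x₂,x₃}  = complement {x₁,x₄,x₅}
  [16 total]
Step 5: stable.

Hence σ(𝒞) has 16 members: { {}, {x₁}, {x₂}, {x₃}, {x₁,x₂}, {x₁,x₃}, {x₂,x₃}, {x₄,x₅}, {x₁,x₂,x₃}, {x₁,x₄,x₅}, {x₂,x₄,x₅}, {x₃,x₄,x₅}, {x₁,x₂,x₄,x₅}, {x₁,x₃,x₄,x₅}, {x₂,x₃,x₄,x₅}, X }.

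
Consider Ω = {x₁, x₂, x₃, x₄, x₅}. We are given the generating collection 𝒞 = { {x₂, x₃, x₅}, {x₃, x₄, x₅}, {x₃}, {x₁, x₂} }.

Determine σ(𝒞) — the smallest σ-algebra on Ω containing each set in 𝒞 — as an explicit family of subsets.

|σ(𝒞)| = 32.  σ(𝒞) = { {}, {x₁}, {x₂}, {x₃}, {x₄}, {x₅}, {x₁, x₂}, {x₁, x₃}, {x₁, x₄}, {x₁, x₅}, {x₂, x₃}, {x₂, x₄}, {x₂, x₅}, {x₃, x₄}, {x₃, x₅}, {x₄, x₅}, {x₁, x₂, x₃}, {x₁, x₂, x₄}, {x₁, x₂, x₅}, {x₁, x₃, x₄}, {x₁, x₃, x₅}, {x₁, x₄, x₅}, {x₂, x₃, x₄}, {x₂, x₃, x₅}, {x₂, x₄, x₅}, {x₃, x₄, x₅}, {x₁, x₂, x₃, x₄}, {x₁, x₂, x₃, x₅}, {x₁, x₂, x₄, x₅}, {x₁, x₃, x₄, x₅}, {x₂, x₃, x₄, x₅}, Ω }

Check:
Seed the family with 𝒞 together with ∅ and Ω: { {}, {x₃}, {x₁, x₂}, {x₂, x₃, x₅}, {x₃, x₄, x₅}, Ω }.
Iteration 1 adds 5:
  {x₁, x₄}  = {x₂, x₃, x₅}ᶜ
  {x₁, x₂, x₃}  = {x₃} ∪ {x₁, x₂}
  {x₁, x₂, x₃, x₅}  = {x₂, x₃, x₅} ∪ {x₁, x₂}
  {x₁, x₂, x₄, x₅}  = {x₃}ᶜ
  {x₂, x₃, x₄, x₅}  = {x₃, x₄, x₅} ∪ {x₂, x₃, x₅}
  [11 total]
Iteration 2. New:
  {x₁}  = {x₂, x₃, x₄, x₅}ᶜ
  {x₄}  = {x₁, x₂, x₃, x₅}ᶜ
  {x₄, x₅}  = {x₁, x₂, x₃}ᶜ
  {x₁, x₂, x₄}  = {x₁, x₂} ∪ {x₁, x₄}
  {x₁, x₃, x₄}  = {x₃} ∪ {x₁, x₄}
  {x₁, x₂, x₃, x₄}  = {x₁, x₂, x₃} ∪ {x₁, x₄}
  {x₁, x₃, x₄, x₅}  = {x₃, x₄, x₅} ∪ {x₁, x₄}
  [18 total]
Iteration 3 (7 new):
  {x₂}  = {x₁, x₃, x₄, x₅}ᶜ
  {x₅}  = {x₁, x₂, x₃, x₄}ᶜ
  {x₁, x₃}  = {x₃} ∪ {x₁}
  {x₂, x₅}  = {x₁, x₃, x₄}ᶜ
  {x₃, x₄}  = {x₃} ∪ {x₄}
  {x₃, x₅}  = {x₁, x₂, x₄}ᶜ
  {x₁, x₄, x₅}  = {x₄, x₅} ∪ {x₁, x₄}
  [25 total]
Iteration 4: 7 new —
  {x₁, x₅}  = {x₅} ∪ {x₁}
  {x₂, x₃}  = {x₁, x₄, x₅}ᶜ
  {x₂, x₄}  = {x₂} ∪ {x₄}
  {x₁, x₂, x₅}  = {x₃, x₄}ᶜ
  {x₁, x₃, x₅}  = {x₅} ∪ {x₁, x₃}
  {x₂, x₃, x₄}  = {x₃, x₄} ∪ {x₂}
  {x₂, x₄, x₅}  = {x₁, x₃}ᶜ
  [32 total]
Iteration 5 adds nothing — fixpoint reached.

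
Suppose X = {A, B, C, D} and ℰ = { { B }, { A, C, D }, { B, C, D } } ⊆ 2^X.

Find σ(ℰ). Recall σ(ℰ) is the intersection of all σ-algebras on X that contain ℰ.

Take S₀ = ℰ ∪ {∅, X} = { {  }, { B }, { A, C, D }, { B, C, D }, X }.
Iteration 1. New:
  { A }  = X∖{ B, C, D }
  |family| = 6
Iteration 2: +1 →
  { A, B }  = { B } ∪ { A }
  |family| = 7
Iteration 3 adds 1:
  { C, D }  = X∖{ A, B }
  |family| = 8
After Iteration 4 the family is unchanged; done.

Hence σ(ℰ) has 8 members: { {  }, { A }, { B }, { A, B }, { C, D }, { A, C, D }, { B, C, D }, X }.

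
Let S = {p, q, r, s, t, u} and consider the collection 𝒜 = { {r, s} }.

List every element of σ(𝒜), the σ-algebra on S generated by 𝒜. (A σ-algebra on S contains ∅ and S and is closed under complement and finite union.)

Answer: σ(𝒜) = { {}, {r, s}, {p, q, t, u}, S }

Trace:
Begin from { {}, {r, s}, S } (that is, 𝒜 plus ∅ and S).
Pass 1 adds 1:
  {p, q, t, u}  = {r, s}ᶜ
  (now 4)
After Pass 2 the family is unchanged; done.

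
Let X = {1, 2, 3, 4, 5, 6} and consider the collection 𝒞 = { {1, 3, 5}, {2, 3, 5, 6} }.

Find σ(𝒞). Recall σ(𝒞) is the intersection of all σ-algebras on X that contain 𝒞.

Seed the family with 𝒞 together with ∅ and X: { {}, {1, 3, 5}, {2, 3, 5, 6}, X }.
Step 1: 3 new —
  {1, 4}  = {2, 3, 5, 6}ᶜ
  {2, 4, 6}  = {1, 3, 5}ᶜ
  {1, 2, 3, 5, 6}  = {1, 3, 5} ∪ {2, 3, 5, 6}
  [7 total]
Step 2: +4 →
  {4}  = {1, 2, 3, 5, 6}ᶜ
  {1, 2, 4, 6}  = {2, 4, 6} ∪ {1, 4}
  {1, 3, 4, 5}  = {1, 4} ∪ {1, 3, 5}
  {2, 3, 4, 5, 6}  = {2, 4, 6} ∪ {2, 3, 5, 6}
  [11 total]
Step 3: 3 new —
  {1}  = {2, 3, 4, 5, 6}ᶜ
  {2, 6}  = {1, 3, 4, 5}ᶜ
  {3, 5}  = {1, 2, 4, 6}ᶜ
  [14 total]
Step 4: 2 new —
  {1, 2, 6}  = {1} ∪ {2, 6}
  {3, 4, 5}  = {4} ∪ {3, 5}
  [16 total]
Step 5: stable.

Therefore σ(𝒞) = { {}, {1}, {4}, {1, 4}, {2, 6}, {3, 5}, {1, 2, 6}, {1, 3, 5}, {2, 4, 6}, {3, 4, 5}, {1, 2, 4, 6}, {1, 3, 4, 5}, {2, 3, 5, 6}, {1, 2, 3, 5, 6}, {2, 3, 4, 5, 6}, X } (|σ(𝒞)| = 16).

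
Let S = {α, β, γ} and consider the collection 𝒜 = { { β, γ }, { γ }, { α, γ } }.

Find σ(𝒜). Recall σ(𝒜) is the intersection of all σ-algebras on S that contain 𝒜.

|σ(𝒜)| = 8.  σ(𝒜) = { ∅, { α }, { β }, { γ }, { α, β }, { α, γ }, { β, γ }, S }

Check:
Start: 𝒜 ∪ {∅, S} = { ∅, { γ }, { α, γ }, { β, γ }, S }.
Pass 1 adds 3:
  { α }  = { β, γ }ᶜ
  { β }  = { α, γ }ᶜ
  { α, β }  = { γ }ᶜ
  (now 8)
Pass 2: no new sets; the family is a σ-algebra.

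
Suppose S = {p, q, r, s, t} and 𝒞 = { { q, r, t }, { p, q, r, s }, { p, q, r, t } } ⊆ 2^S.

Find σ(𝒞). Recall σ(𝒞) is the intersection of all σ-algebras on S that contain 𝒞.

Initial family (5 sets): { ∅, { q, r, t }, { p, q, r, s }, { p, q, r, t }, S }.
Step 1: 3 new —
  { s }  = ᶜ of { p, q, r, t }
  { t }  = ᶜ of { p, q, r, s }
  { p, s }  = ᶜ of { q, r, t }
Step 2: +3 →
  { s, t }  = { s } ∪ { t }
  { p, s, t }  = { p, s } ∪ { t }
  { q, r, s, t }  = { s } ∪ { q, r, t }
Step 3. New:
  { p }  = ᶜ of { q, r, s, t }
  { q, r }  = ᶜ of { p, s, t }
  { p, q, r }  = ᶜ of { s, t }
Step 4: 2 new —
  { p, t }  = { t } ∪ { p }
  { q, r, s }  = { q, r } ∪ { s }
Step 5: already closed under ᶜ and ∪.

Therefore σ(𝒞) = { ∅, { p }, { s }, { t }, { p, s }, { p, t }, { q, r }, { s, t }, { p, q, r }, { p, s, t }, { q, r, s }, { q, r, t }, { p, q, r, s }, { p, q, r, t }, { q, r, s, t }, S } (|σ(𝒞)| = 16).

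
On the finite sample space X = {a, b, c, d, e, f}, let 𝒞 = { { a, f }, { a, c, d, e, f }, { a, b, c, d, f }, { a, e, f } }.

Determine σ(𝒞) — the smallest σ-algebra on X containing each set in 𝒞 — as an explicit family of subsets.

Take S₀ = 𝒞 ∪ {∅, X} = { {}, { a, f }, { a, e, f }, { a, b, c, d, f }, { a, c, d, e, f }, X }.
Round 1 adds 4:
  { b }  = X∖{ a, c, d, e, f }
  { e }  = X∖{ a, b, c, d, f }
  { b, c, d }  = X∖{ a, e, f }
  { b, c, d, e }  = X∖{ a, f }
  [10 total]
Round 2: 3 new —
  { b, e }  = { b } ∪ { e }
  { a, b, f }  = { a, f } ∪ { b }
  { a, b, e, f }  = { b } ∪ { a, e, f }
  [13 total]
Round 3 adds 3:
  { c, d }  = X∖{ a, b, e, f }
  { c, d, e }  = X∖{ a, b, f }
  { a, c, d, f }  = X∖{ b, e }
  [16 total]
Round 4: stable.

Therefore σ(𝒞) = { {}, { b }, { e }, { a, f }, { b, e }, { c, d }, { a, b, f }, { a, e, f }, { b, c, d }, { c, d, e }, { a, b, e, f }, { a, c, d, f }, { b, c, d, e }, { a, b, c, d, f }, { a, c, d, e, f }, X } (|σ(𝒞)| = 16).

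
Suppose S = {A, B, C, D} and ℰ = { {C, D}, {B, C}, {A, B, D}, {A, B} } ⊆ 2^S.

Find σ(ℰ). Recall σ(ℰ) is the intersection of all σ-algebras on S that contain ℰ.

Start: ℰ ∪ {∅, S} = { {}, {A, B}, {B, C}, {C, D}, {A, B, D}, S }.
Pass 1: 4 new —
  {C}  = S∖{A, B, D}
  {A, D}  = S∖{B, C}
  {A, B, C}  = {B, C} ∪ {A, B}
  {B, C, D}  = {C, D} ∪ {B, C}
  [10 total]
Pass 2 adds 3:
  {A}  = S∖{B, C, D}
  {D}  = S∖{A, B, C}
  {A, C, D}  = {C, D} ∪ {A, D}
  [13 total]
Pass 3: +2 →
  {B}  = S∖{A, C, D}
  {A, C}  = {C} ∪ {A}
  [15 total]
Pass 4: +1 →
  {B, D}  = S∖{A, C}
  [16 total]
Pass 5: stable.

σ(ℰ) = { {}, {A}, {B}, {C}, {D}, {A, B}, {A, C}, {A, D}, {B, C}, {B, D}, {C, D}, {A, B, C}, {A, B, D}, {A, C, D}, {B, C, D}, S }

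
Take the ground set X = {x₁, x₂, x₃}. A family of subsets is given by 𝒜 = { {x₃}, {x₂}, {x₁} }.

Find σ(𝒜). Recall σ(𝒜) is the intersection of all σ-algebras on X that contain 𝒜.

Answer: σ(𝒜) = { {}, {x₁}, {x₂}, {x₃}, {x₁,x₂}, {x₁,x₃}, {x₂,x₃}, X }

Trace:
Initial family (5 sets): { {}, {x₁}, {x₂}, {x₃}, X }.
Iteration 1 adds 3:
  {x₁,x₂}  = complement {x₃}
  {x₁,x₃}  = complement {x₂}
  {x₂,x₃}  = complement {x₁}
  |family| = 8
Iteration 2: stable.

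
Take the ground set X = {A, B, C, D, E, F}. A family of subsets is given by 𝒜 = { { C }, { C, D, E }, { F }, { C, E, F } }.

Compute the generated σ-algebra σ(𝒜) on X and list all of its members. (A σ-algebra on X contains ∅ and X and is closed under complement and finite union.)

σ(𝒜) (32 sets): { {}, { C }, { D }, { E }, { F }, { A, B }, { C, D }, { C, E }, { C, F }, { D, E }, { D, F }, { E, F }, { A, B, C }, { A, B, D }, { A, B, E }, { A, B, F }, { C, D, E }, { C, D, F }, { C, E, F }, { D, E, F }, { A, B, C, D }, { A, B, C, E }, { A, B, C, F }, { A, B, D, E }, { A, B, D, F }, { A, B, E, F }, { C, D, E, F }, { A, B, C, D, E }, { A, B, C, D, F }, { A, B, C, E, F }, { A, B, D, E, F }, X }

Trace:
Begin from { {}, { C }, { F }, { C, D, E }, { C, E, F }, X } (that is, 𝒜 plus ∅ and X).
Pass 1 (6 new):
  { C, F }  = { C } ∪ { F }
  { A, B, D }  = X∖{ C, E, F }
  { A, B, F }  = X∖{ C, D, E }
  { C, D, E, F }  = { C, D, E } ∪ { C, E, F }
  { A, B, C, D, E }  = X∖{ F }
  { A, B, D, E, F }  = X∖{ C }
  |family| = 12
Pass 2: +7 →
  { A, B }  = X∖{ C, D, E, F }
  { A, B, C, D }  = { A, B, D } ∪ { C }
  { A, B, C, F }  = { C } ∪ { A, B, F }
  { A, B, D, E }  = X∖{ C, F }
  { A, B, D, F }  = { F } ∪ { A, B, D }
  { A, B, C, D, F }  = { A, B, D } ∪ { C, F }
  { A, B, C, E, F }  = { C, E, F } ∪ { A, B, F }
  |family| = 19
Pass 3 (6 new):
  { D }  = X∖{ A, B, C, E, F }
  { E }  = X∖{ A, B, C, D, F }
  { C, E }  = X∖{ A, B, D, F }
  { D, E }  = X∖{ A, B, C, F }
  { E, F }  = X∖{ A, B, C, D }
  { A, B, C }  = { A, B } ∪ { C }
  |family| = 25
Pass 4: 7 new —
  { C, D }  = { C } ∪ { D }
  { D, F }  = { F } ∪ { D }
  { A, B, E }  = { A, B } ∪ { E }
  { C, D, F }  = { C, F } ∪ { D }
  { D, E, F }  = X∖{ A, B, C }
  { A, B, C, E }  = { A, B, C } ∪ { E }
  { A, B, E, F }  = { E, F } ∪ { A, B }
  |family| = 32
Pass 5: already closed under ᶜ and ∪.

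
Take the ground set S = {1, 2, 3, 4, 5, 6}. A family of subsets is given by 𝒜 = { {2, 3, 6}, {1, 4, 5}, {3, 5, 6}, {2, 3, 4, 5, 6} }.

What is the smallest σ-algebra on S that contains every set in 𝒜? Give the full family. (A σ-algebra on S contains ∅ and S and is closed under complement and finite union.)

σ(𝒜) = { {}, {1}, {2}, {4}, {5}, {1, 2}, {1, 4}, {1, 5}, {2, 4}, {2, 5}, {3, 6}, {4, 5}, {1, 2, 4}, {1, 2, 5}, {1, 3, 6}, {1, 4, 5}, {2, 3, 6}, {2, 4, 5}, {3, 4, 6}, {3, 5, 6}, {1, 2, 3, 6}, {1, 2, 4, 5}, {1, 3, 4, 6}, {1, 3, 5, 6}, {2, 3, 4, 6}, {2, 3, 5, 6}, {3, 4, 5, 6}, {1, 2, 3, 4, 6}, {1, 2, 3, 5, 6}, {1, 3, 4, 5, 6}, {2, 3, 4, 5, 6}, S }

Working:
Begin from { {}, {1, 4, 5}, {2, 3, 6}, {3, 5, 6}, {2, 3, 4, 5, 6}, S } (that is, 𝒜 plus ∅ and S).
Step 1 adds 4:
  {1}  = S∖{2, 3, 4, 5, 6}
  {1, 2, 4}  = S∖{3, 5, 6}
  {2, 3, 5, 6}  = {3, 5, 6} ∪ {2, 3, 6}
  {1, 3, 4, 5, 6}  = {1, 4, 5} ∪ {3, 5, 6}
  — 10 sets.
Step 2: +7 →
  {2}  = S∖{1, 3, 4, 5, 6}
  {1, 4}  = S∖{2, 3, 5, 6}
  {1, 2, 3, 6}  = {2, 3, 6} ∪ {1}
  {1, 2, 4, 5}  = {1, 4, 5} ∪ {1, 2, 4}
  {1, 3, 5, 6}  = {3, 5, 6} ∪ {1}
  {1, 2, 3, 4, 6}  = {2, 3, 6} ∪ {1, 2, 4}
  {1, 2, 3, 5, 6}  = {2, 3, 5, 6} ∪ {1}
  — 17 sets.
Step 3: 6 new —
  {4}  = S∖{1, 2, 3, 5, 6}
  {5}  = S∖{1, 2, 3, 4, 6}
  {1, 2}  = {2} ∪ {1}
  {2, 4}  = S∖{1, 3, 5, 6}
  {3, 6}  = S∖{1, 2, 4, 5}
  {4, 5}  = S∖{1, 2, 3, 6}
  — 23 sets.
Step 4. New:
  {1, 5}  = {1} ∪ {5}
  {2, 5}  = {2} ∪ {5}
  {1, 2, 5}  = {1, 2} ∪ {5}
  {1, 3, 6}  = {1} ∪ {3, 6}
  {2, 4, 5}  = {2} ∪ {4, 5}
  {3, 4, 6}  = {3, 6} ∪ {4}
  {1, 3, 4, 6}  = {1, 4} ∪ {3, 6}
  {2, 3, 4, 6}  = {2, 3, 6} ∪ {4}
  {3, 4, 5, 6}  = S∖{1, 2}
  — 32 sets.
Step 5: closed — nothing new.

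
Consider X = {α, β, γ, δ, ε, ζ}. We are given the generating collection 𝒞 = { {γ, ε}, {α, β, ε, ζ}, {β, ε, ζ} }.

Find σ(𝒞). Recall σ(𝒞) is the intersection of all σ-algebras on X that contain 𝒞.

Begin from { {}, {γ, ε}, {β, ε, ζ}, {α, β, ε, ζ}, X } (that is, 𝒞 plus ∅ and X).
Round 1 adds 5:
  {γ, δ}  = ᶜ of {α, β, ε, ζ}
  {α, γ, δ}  = ᶜ of {β, ε, ζ}
  {α, β, δ, ζ}  = ᶜ of {γ, ε}
  {β, γ, ε, ζ}  = {γ, ε} ∪ {β, ε, ζ}
  {α, β, γ, ε, ζ}  = {γ, ε} ∪ {α, β, ε, ζ}
  [10 total]
Round 2: 7 new —
  {δ}  = ᶜ of {α, β, γ, ε, ζ}
  {α, δ}  = ᶜ of {β, γ, ε, ζ}
  {γ, δ, ε}  = {γ, δ} ∪ {γ, ε}
  {α, γ, δ, ε}  = {α, γ, δ} ∪ {γ, ε}
  {α, β, γ, δ, ζ}  = {γ, δ} ∪ {α, β, δ, ζ}
  {α, β, δ, ε, ζ}  = {α, β, δ, ζ} ∪ {β, ε, ζ}
  {β, γ, δ, ε, ζ}  = {γ, δ} ∪ {β, ε, ζ}
  [17 total]
Round 3: +6 →
  {α}  = ᶜ of {β, γ, δ, ε, ζ}
  {γ}  = ᶜ of {α, β, δ, ε, ζ}
  {ε}  = ᶜ of {α, β, γ, δ, ζ}
  {β, ζ}  = ᶜ of {α, γ, δ, ε}
  {α, β, ζ}  = ᶜ of {γ, δ, ε}
  {β, δ, ε, ζ}  = {δ} ∪ {β, ε, ζ}
  [23 total]
Round 4: 9 new —
  {α, γ}  = ᶜ of {β, δ, ε, ζ}
  {α, ε}  = {α} ∪ {ε}
  {δ, ε}  = {ε} ∪ {δ}
  {α, γ, ε}  = {α} ∪ {γ, ε}
  {α, δ, ε}  = {ε} ∪ {α, δ}
  {β, γ, ζ}  = {β, ζ} ∪ {γ}
  {β, δ, ζ}  = {β, ζ} ∪ {δ}
  {α, β, γ, ζ}  = {γ} ∪ {α, β, ζ}
  {β, γ, δ, ζ}  = {γ, δ} ∪ {β, ζ}
  [32 total]
Round 5: closed — nothing new.

Hence σ(𝒞) has 32 members: { {}, {α}, {γ}, {δ}, {ε}, {α, γ}, {α, δ}, {α, ε}, {β, ζ}, {γ, δ}, {γ, ε}, {δ, ε}, {α, β, ζ}, {α, γ, δ}, {α, γ, ε}, {α, δ, ε}, {β, γ, ζ}, {β, δ, ζ}, {β, ε, ζ}, {γ, δ, ε}, {α, β, γ, ζ}, {α, β, δ, ζ}, {α, β, ε, ζ}, {α, γ, δ, ε}, {β, γ, δ, ζ}, {β, γ, ε, ζ}, {β, δ, ε, ζ}, {α, β, γ, δ, ζ}, {α, β, γ, ε, ζ}, {α, β, δ, ε, ζ}, {β, γ, δ, ε, ζ}, X }.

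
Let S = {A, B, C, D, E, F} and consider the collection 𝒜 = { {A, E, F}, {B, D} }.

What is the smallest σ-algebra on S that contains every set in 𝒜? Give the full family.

σ(𝒜) = { {}, {C}, {B, D}, {A, E, F}, {B, C, D}, {A, C, E, F}, {A, B, D, E, F}, S }

Trace:
Initial family (4 sets): { {}, {B, D}, {A, E, F}, S }.
Pass 1 adds 3:
  {B, C, D}  = {A, E, F}ᶜ
  {A, C, E, F}  = {B, D}ᶜ
  {A, B, D, E, F}  = {A, E, F} ∪ {B, D}
  — 7 sets.
Pass 2: 1 new —
  {C}  = {A, B, D, E, F}ᶜ
  — 8 sets.
Pass 3: no new sets; the family is a σ-algebra.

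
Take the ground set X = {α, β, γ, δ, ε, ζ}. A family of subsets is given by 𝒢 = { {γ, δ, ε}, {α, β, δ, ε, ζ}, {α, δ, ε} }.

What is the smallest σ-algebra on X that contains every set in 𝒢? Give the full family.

Start: 𝒢 ∪ {∅, X} = { ∅, {α, δ, ε}, {γ, δ, ε}, {α, β, δ, ε, ζ}, X }.
Round 1 (4 new):
  {γ}  = {α, β, δ, ε, ζ}ᶜ
  {α, β, ζ}  = {γ, δ, ε}ᶜ
  {β, γ, ζ}  = {α, δ, ε}ᶜ
  {α, γ, δ, ε}  = {α, δ, ε} ∪ {γ, δ, ε}
Round 2: 3 new —
  {β, ζ}  = {α, γ, δ, ε}ᶜ
  {α, β, γ, ζ}  = {β, γ, ζ} ∪ {α, β, ζ}
  {β, γ, δ, ε, ζ}  = {γ, δ, ε} ∪ {β, γ, ζ}
Round 3. New:
  {α}  = {β, γ, δ, ε, ζ}ᶜ
  {δ, ε}  = {α, β, γ, ζ}ᶜ
Round 4. New:
  {α, γ}  = {γ} ∪ {α}
  {β, δ, ε, ζ}  = {δ, ε} ∪ {β, ζ}
Round 5: already closed under ᶜ and ∪.

|σ(𝒢)| = 16.  σ(𝒢) = { ∅, {α}, {γ}, {α, γ}, {β, ζ}, {δ, ε}, {α, β, ζ}, {α, δ, ε}, {β, γ, ζ}, {γ, δ, ε}, {α, β, γ, ζ}, {α, γ, δ, ε}, {β, δ, ε, ζ}, {α, β, δ, ε, ζ}, {β, γ, δ, ε, ζ}, X }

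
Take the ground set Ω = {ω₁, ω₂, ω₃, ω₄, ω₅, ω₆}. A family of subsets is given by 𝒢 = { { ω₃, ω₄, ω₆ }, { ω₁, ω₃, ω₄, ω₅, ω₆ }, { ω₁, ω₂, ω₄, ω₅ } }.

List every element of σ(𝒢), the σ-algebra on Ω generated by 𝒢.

σ(𝒢) (16 sets): { {  }, { ω₂ }, { ω₄ }, { ω₁, ω₅ }, { ω₂, ω₄ }, { ω₃, ω₆ }, { ω₁, ω₂, ω₅ }, { ω₁, ω₄, ω₅ }, { ω₂, ω₃, ω₆ }, { ω₃, ω₄, ω₆ }, { ω₁, ω₂, ω₄, ω₅ }, { ω₁, ω₃, ω₅, ω₆ }, { ω₂, ω₃, ω₄, ω₆ }, { ω₁, ω₂, ω₃, ω₅, ω₆ }, { ω₁, ω₃, ω₄, ω₅, ω₆ }, Ω }

Derivation:
Initial family (5 sets): { {  }, { ω₃, ω₄, ω₆ }, { ω₁, ω₂, ω₄, ω₅ }, { ω₁, ω₃, ω₄, ω₅, ω₆ }, Ω }.
Iteration 1 adds 3:
  { ω₂ }  = { ω₁, ω₃, ω₄, ω₅, ω₆ }ᶜ
  { ω₃, ω₆ }  = { ω₁, ω₂, ω₄, ω₅ }ᶜ
  { ω₁, ω₂, ω₅ }  = { ω₃, ω₄, ω₆ }ᶜ
Iteration 2: 3 new —
  { ω₂, ω₃, ω₆ }  = { ω₃, ω₆ } ∪ { ω₂ }
  { ω₂, ω₃, ω₄, ω₆ }  = { ω₃, ω₄, ω₆ } ∪ { ω₂ }
  { ω₁, ω₂, ω₃, ω₅, ω₆ }  = { ω₃, ω₆ } ∪ { ω₁, ω₂, ω₅ }
Iteration 3: +3 →
  { ω₄ }  = { ω₁, ω₂, ω₃, ω₅, ω₆ }ᶜ
  { ω₁, ω₅ }  = { ω₂, ω₃, ω₄, ω₆ }ᶜ
  { ω₁, ω₄, ω₅ }  = { ω₂, ω₃, ω₆ }ᶜ
Iteration 4: +2 →
  { ω₂, ω₄ }  = { ω₄ } ∪ { ω₂ }
  { ω₁, ω₃, ω₅, ω₆ }  = { ω₃, ω₆ } ∪ { ω₁, ω₅ }
Iteration 5 adds nothing — fixpoint reached.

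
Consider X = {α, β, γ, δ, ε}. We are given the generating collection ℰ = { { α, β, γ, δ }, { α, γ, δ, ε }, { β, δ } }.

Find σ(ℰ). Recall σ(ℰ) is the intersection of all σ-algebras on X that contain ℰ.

|σ(ℰ)| = 16.  σ(ℰ) = { {  }, { β }, { δ }, { ε }, { α, γ }, { β, δ }, { β, ε }, { δ, ε }, { α, β, γ }, { α, γ, δ }, { α, γ, ε }, { β, δ, ε }, { α, β, γ, δ }, { α, β, γ, ε }, { α, γ, δ, ε }, X }

Derivation:
Initial family (5 sets): { {  }, { β, δ }, { α, β, γ, δ }, { α, γ, δ, ε }, X }.
Step 1: 3 new —
  { β }  = ᶜ of { α, γ, δ, ε }
  { ε }  = ᶜ of { α, β, γ, δ }
  { α, γ, ε }  = ᶜ of { β, δ }
  (now 8)
Step 2. New:
  { β, ε }  = { β } ∪ { ε }
  { β, δ, ε }  = { β, δ } ∪ { ε }
  { α, β, γ, ε }  = { α, γ, ε } ∪ { β }
  (now 11)
Step 3: 3 new —
  { δ }  = ᶜ of { α, β, γ, ε }
  { α, γ }  = ᶜ of { β, δ, ε }
  { α, γ, δ }  = ᶜ of { β, ε }
  (now 14)
Step 4: +2 →
  { δ, ε }  = { δ } ∪ { ε }
  { α, β, γ }  = { α, γ } ∪ { β }
  (now 16)
Step 5 adds nothing — fixpoint reached.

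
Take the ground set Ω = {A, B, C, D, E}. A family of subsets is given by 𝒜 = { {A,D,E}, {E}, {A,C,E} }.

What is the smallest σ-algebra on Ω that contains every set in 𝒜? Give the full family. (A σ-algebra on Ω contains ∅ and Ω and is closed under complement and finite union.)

Begin from { {}, {E}, {A,C,E}, {A,D,E}, Ω } (that is, 𝒜 plus ∅ and Ω).
Pass 1. New:
  {B,C}  = complement {A,D,E}
  {B,D}  = complement {A,C,E}
  {A,B,C,D}  = complement {E}
  {A,C,D,E}  = {A,D,E} ∪ {A,C,E}
  |family| = 9
Pass 2: 6 new —
  {B}  = complement {A,C,D,E}
  {B,C,D}  = {B,C} ∪ {B,D}
  {B,C,E}  = {E} ∪ {B,C}
  {B,D,E}  = {E} ∪ {B,D}
  {A,B,C,E}  = {A,C,E} ∪ {B,C}
  {A,B,D,E}  = {A,D,E} ∪ {B,D}
  |family| = 15
Pass 3 (7 new):
  {C}  = complement {A,B,D,E}
  {D}  = complement {A,B,C,E}
  {A,C}  = complement {B,D,E}
  {A,D}  = complement {B,C,E}
  {A,E}  = complement {B,C,D}
  {B,E}  = {B} ∪ {E}
  {B,C,D,E}  = {B,C,E} ∪ {B,C,D}
  |family| = 22
Pass 4: 8 new —
  {A}  = complement {B,C,D,E}
  {C,D}  = {C} ∪ {D}
  {C,E}  = {E} ∪ {C}
  {D,E}  = {E} ∪ {D}
  {A,B,C}  = {B} ∪ {A,C}
  {A,B,D}  = {B} ∪ {A,D}
  {A,B,E}  = {B,E} ∪ {A,E}
  {A,C,D}  = complement {B,E}
  |family| = 30
Pass 5: +2 →
  {A,B}  = {B} ∪ {A}
  {C,D,E}  = {C,D} ∪ {E}
  |family| = 32
Pass 6: closed — nothing new.

|σ(𝒜)| = 32.  σ(𝒜) = { {}, {A}, {B}, {C}, {D}, {E}, {A,B}, {A,C}, {A,D}, {A,E}, {B,C}, {B,D}, {B,E}, {C,D}, {C,E}, {D,E}, {A,B,C}, {A,B,D}, {A,B,E}, {A,C,D}, {A,C,E}, {A,D,E}, {B,C,D}, {B,C,E}, {B,D,E}, {C,D,E}, {A,B,C,D}, {A,B,C,E}, {A,B,D,E}, {A,C,D,E}, {B,C,D,E}, Ω }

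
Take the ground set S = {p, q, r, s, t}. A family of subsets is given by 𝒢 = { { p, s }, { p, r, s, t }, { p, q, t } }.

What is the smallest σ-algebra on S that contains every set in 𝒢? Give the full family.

σ(𝒢) = { {}, { p }, { q }, { r }, { s }, { t }, { p, q }, { p, r }, { p, s }, { p, t }, { q, r }, { q, s }, { q, t }, { r, s }, { r, t }, { s, t }, { p, q, r }, { p, q, s }, { p, q, t }, { p, r, s }, { p, r, t }, { p, s, t }, { q, r, s }, { q, r, t }, { q, s, t }, { r, s, t }, { p, q, r, s }, { p, q, r, t }, { p, q, s, t }, { p, r, s, t }, { q, r, s, t }, S }

Trace:
Take S₀ = 𝒢 ∪ {∅, S} = { {}, { p, s }, { p, q, t }, { p, r, s, t }, S }.
Step 1 (4 new):
  { q }  = ᶜ of { p, r, s, t }
  { r, s }  = ᶜ of { p, q, t }
  { q, r, t }  = ᶜ of { p, s }
  { p, q, s, t }  = { p, q, t } ∪ { p, s }
  — 9 sets.
Step 2. New:
  { r }  = ᶜ of { p, q, s, t }
  { p, q, s }  = { q } ∪ { p, s }
  { p, r, s }  = { r, s } ∪ { p, s }
  { q, r, s }  = { r, s } ∪ { q }
  { p, q, r, t }  = { p, q, t } ∪ { q, r, t }
  { q, r, s, t }  = { r, s } ∪ { q, r, t }
  — 15 sets.
Step 3: +7 →
  { p }  = ᶜ of { q, r, s, t }
  { s }  = ᶜ of { p, q, r, t }
  { p, t }  = ᶜ of { q, r, s }
  { q, r }  = { r } ∪ { q }
  { q, t }  = ᶜ of { p, r, s }
  { r, t }  = ᶜ of { p, q, s }
  { p, q, r, s }  = { r } ∪ { p, q, s }
  — 22 sets.
Step 4. New:
  { t }  = ᶜ of { p, q, r, s }
  { p, q }  = { q } ∪ { p }
  { p, r }  = { r } ∪ { p }
  { q, s }  = { q } ∪ { s }
  { p, q, r }  = { q, r } ∪ { p }
  { p, r, t }  = { p, t } ∪ { r, t }
  { p, s, t }  = ᶜ of { q, r }
  { q, s, t }  = { q, t } ∪ { s }
  { r, s, t }  = { r, s } ∪ { r, t }
  — 31 sets.
Step 5 adds 1:
  { s, t }  = ᶜ of { p, q, r }
  — 32 sets.
Step 6: closed — nothing new.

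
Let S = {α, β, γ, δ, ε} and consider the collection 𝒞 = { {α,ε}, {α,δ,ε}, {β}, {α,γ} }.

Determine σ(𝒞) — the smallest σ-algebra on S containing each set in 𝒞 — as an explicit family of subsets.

Take S₀ = 𝒞 ∪ {∅, S} = { {}, {β}, {α,γ}, {α,ε}, {α,δ,ε}, S }.
Round 1 (8 new):
  {β,γ}  = S∖{α,δ,ε}
  {α,β,γ}  = {α,γ} ∪ {β}
  {α,β,ε}  = {α,ε} ∪ {β}
  {α,γ,ε}  = {α,γ} ∪ {α,ε}
  {β,γ,δ}  = S∖{α,ε}
  {β,δ,ε}  = S∖{α,γ}
  {α,β,δ,ε}  = {α,δ,ε} ∪ {β}
  {α,γ,δ,ε}  = S∖{β}
  — 14 sets.
Round 2 (7 new):
  {γ}  = S∖{α,β,δ,ε}
  {β,δ}  = S∖{α,γ,ε}
  {γ,δ}  = S∖{α,β,ε}
  {δ,ε}  = S∖{α,β,γ}
  {α,β,γ,δ}  = {β,γ,δ} ∪ {α,β,γ}
  {α,β,γ,ε}  = {α,β,γ} ∪ {α,γ,ε}
  {β,γ,δ,ε}  = {β,γ,δ} ∪ {β,δ,ε}
  — 21 sets.
Round 3 adds 5:
  {α}  = S∖{β,γ,δ,ε}
  {δ}  = S∖{α,β,γ,ε}
  {ε}  = S∖{α,β,γ,δ}
  {α,γ,δ}  = {γ,δ} ∪ {α,γ}
  {γ,δ,ε}  = {γ,δ} ∪ {δ,ε}
  — 26 sets.
Round 4: 6 new —
  {α,β}  = S∖{γ,δ,ε}
  {α,δ}  = {δ} ∪ {α}
  {β,ε}  = S∖{α,γ,δ}
  {γ,ε}  = {ε} ∪ {γ}
  {α,β,δ}  = {β,δ} ∪ {α}
  {β,γ,ε}  = {ε} ∪ {β,γ}
  — 32 sets.
Round 5: stable.

Therefore σ(𝒞) = { {}, {α}, {β}, {γ}, {δ}, {ε}, {α,β}, {α,γ}, {α,δ}, {α,ε}, {β,γ}, {β,δ}, {β,ε}, {γ,δ}, {γ,ε}, {δ,ε}, {α,β,γ}, {α,β,δ}, {α,β,ε}, {α,γ,δ}, {α,γ,ε}, {α,δ,ε}, {β,γ,δ}, {β,γ,ε}, {β,δ,ε}, {γ,δ,ε}, {α,β,γ,δ}, {α,β,γ,ε}, {α,β,δ,ε}, {α,γ,δ,ε}, {β,γ,δ,ε}, S } (|σ(𝒞)| = 32).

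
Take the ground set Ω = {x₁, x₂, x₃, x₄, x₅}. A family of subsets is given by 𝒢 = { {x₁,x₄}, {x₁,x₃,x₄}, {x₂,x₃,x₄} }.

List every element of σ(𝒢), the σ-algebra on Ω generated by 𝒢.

|σ(𝒢)| = 32.  σ(𝒢) = { {}, {x₁}, {x₂}, {x₃}, {x₄}, {x₅}, {x₁,x₂}, {x₁,x₃}, {x₁,x₄}, {x₁,x₅}, {x₂,x₃}, {x₂,x₄}, {x₂,x₅}, {x₃,x₄}, {x₃,x₅}, {x₄,x₅}, {x₁,x₂,x₃}, {x₁,x₂,x₄}, {x₁,x₂,x₅}, {x₁,x₃,x₄}, {x₁,x₃,x₅}, {x₁,x₄,x₅}, {x₂,x₃,x₄}, {x₂,x₃,x₅}, {x₂,x₄,x₅}, {x₃,x₄,x₅}, {x₁,x₂,x₃,x₄}, {x₁,x₂,x₃,x₅}, {x₁,x₂,x₄,x₅}, {x₁,x₃,x₄,x₅}, {x₂,x₃,x₄,x₅}, Ω }

Derivation:
Start: 𝒢 ∪ {∅, Ω} = { {}, {x₁,x₄}, {x₁,x₃,x₄}, {x₂,x₃,x₄}, Ω }.
Step 1: 4 new —
  {x₁,x₅}  = Ω∖{x₂,x₃,x₄}
  {x₂,x₅}  = Ω∖{x₁,x₃,x₄}
  {x₂,x₃,x₅}  = Ω∖{x₁,x₄}
  {x₁,x₂,x₃,x₄}  = {x₁,x₃,x₄} ∪ {x₂,x₃,x₄}
Step 2: +7 →
  {x₅}  = Ω∖{x₁,x₂,x₃,x₄}
  {x₁,x₂,x₅}  = {x₂,x₅} ∪ {x₁,x₅}
  {x₁,x₄,x₅}  = {x₁,x₄} ∪ {x₁,x₅}
  {x₁,x₂,x₃,x₅}  = {x₂,x₃,x₅} ∪ {x₁,x₅}
  {x₁,x₂,x₄,x₅}  = {x₂,x₅} ∪ {x₁,x₄}
  {x₁,x₃,x₄,x₅}  = {x₁,x₃,x₄} ∪ {x₁,x₅}
  {x₂,x₃,x₄,x₅}  = {x₂,x₅} ∪ {x₂,x₃,x₄}
Step 3 (6 new):
  {x₁}  = Ω∖{x₂,x₃,x₄,x₅}
  {x₂}  = Ω∖{x₁,x₃,x₄,x₅}
  {x₃}  = Ω∖{x₁,x₂,x₄,x₅}
  {x₄}  = Ω∖{x₁,x₂,x₃,x₅}
  {x₂,x₃}  = Ω∖{x₁,x₄,x₅}
  {x₃,x₄}  = Ω∖{x₁,x₂,x₅}
Step 4 adds 10:
  {x₁,x₂}  = {x₂} ∪ {x₁}
  {x₁,x₃}  = {x₃} ∪ {x₁}
  {x₂,x₄}  = {x₂} ∪ {x₄}
  {x₃,x₅}  = {x₅} ∪ {x₃}
  {x₄,x₅}  = {x₅} ∪ {x₄}
  {x₁,x₂,x₃}  = {x₂,x₃} ∪ {x₁}
  {x₁,x₂,x₄}  = {x₂} ∪ {x₁,x₄}
  {x₁,x₃,x₅}  = {x₃} ∪ {x₁,x₅}
  {x₂,x₄,x₅}  = {x₂,x₅} ∪ {x₄}
  {x₃,x₄,x₅}  = {x₃,x₄} ∪ {x₅}
Step 5 adds nothing — fixpoint reached.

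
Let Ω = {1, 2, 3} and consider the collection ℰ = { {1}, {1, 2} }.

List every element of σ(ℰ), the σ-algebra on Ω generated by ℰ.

σ(ℰ) = { {}, {1}, {2}, {3}, {1, 2}, {1, 3}, {2, 3}, Ω }

Check:
Seed the family with ℰ together with ∅ and Ω: { {}, {1}, {1, 2}, Ω }.
Iteration 1. New:
  {3}  = {1, 2}ᶜ
  {2, 3}  = {1}ᶜ
  [6 total]
Iteration 2: 1 new —
  {1, 3}  = {3} ∪ {1}
  [7 total]
Iteration 3 (1 new):
  {2}  = {1, 3}ᶜ
  [8 total]
After Iteration 4 the family is unchanged; done.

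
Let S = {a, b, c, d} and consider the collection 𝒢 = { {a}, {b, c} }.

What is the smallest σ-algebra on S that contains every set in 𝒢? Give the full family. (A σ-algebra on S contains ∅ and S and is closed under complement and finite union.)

σ(𝒢) = { {}, {a}, {d}, {a, d}, {b, c}, {a, b, c}, {b, c, d}, S }

Working:
Initial family (4 sets): { {}, {a}, {b, c}, S }.
Iteration 1 adds 3:
  {a, d}  = ᶜ of {b, c}
  {a, b, c}  = {b, c} ∪ {a}
  {b, c, d}  = ᶜ of {a}
  |family| = 7
Iteration 2 (1 new):
  {d}  = ᶜ of {a, b, c}
  |family| = 8
Iteration 3: no new sets; the family is a σ-algebra.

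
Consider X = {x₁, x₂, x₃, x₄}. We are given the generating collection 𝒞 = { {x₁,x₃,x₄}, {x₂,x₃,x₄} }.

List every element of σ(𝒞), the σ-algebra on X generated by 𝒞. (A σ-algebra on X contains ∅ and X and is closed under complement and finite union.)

Initial family (4 sets): { {}, {x₁,x₃,x₄}, {x₂,x₃,x₄}, X }.
Pass 1. New:
  {x₁}  = ᶜ of {x₂,x₃,x₄}
  {x₂}  = ᶜ of {x₁,x₃,x₄}
  — 6 sets.
Pass 2 (1 new):
  {x₁,x₂}  = {x₂} ∪ {x₁}
  — 7 sets.
Pass 3. New:
  {x₃,x₄}  = ᶜ of {x₁,x₂}
  — 8 sets.
Pass 4: no new sets; the family is a σ-algebra.

|σ(𝒞)| = 8.  σ(𝒞) = { {}, {x₁}, {x₂}, {x₁,x₂}, {x₃,x₄}, {x₁,x₃,x₄}, {x₂,x₃,x₄}, X }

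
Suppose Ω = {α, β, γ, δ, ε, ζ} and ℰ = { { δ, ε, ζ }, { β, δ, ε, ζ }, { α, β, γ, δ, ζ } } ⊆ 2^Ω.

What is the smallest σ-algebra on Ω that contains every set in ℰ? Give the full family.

Seed the family with ℰ together with ∅ and Ω: { ∅, { δ, ε, ζ }, { β, δ, ε, ζ }, { α, β, γ, δ, ζ }, Ω }.
Pass 1: +3 →
  { ε }  = ᶜ of { α, β, γ, δ, ζ }
  { α, γ }  = ᶜ of { β, δ, ε, ζ }
  { α, β, γ }  = ᶜ of { δ, ε, ζ }
  [8 total]
Pass 2. New:
  { α, γ, ε }  = { α, γ } ∪ { ε }
  { α, β, γ, ε }  = { α, β, γ } ∪ { ε }
  { α, γ, δ, ε, ζ }  = { δ, ε, ζ } ∪ { α, γ }
  [11 total]
Pass 3: +3 →
  { β }  = ᶜ of { α, γ, δ, ε, ζ }
  { δ, ζ }  = ᶜ of { α, β, γ, ε }
  { β, δ, ζ }  = ᶜ of { α, γ, ε }
  [14 total]
Pass 4 adds 2:
  { β, ε }  = { β } ∪ { ε }
  { α, γ, δ, ζ }  = { α, γ } ∪ { δ, ζ }
  [16 total]
Pass 5: already closed under ᶜ and ∪.

|σ(ℰ)| = 16.  σ(ℰ) = { ∅, { β }, { ε }, { α, γ }, { β, ε }, { δ, ζ }, { α, β, γ }, { α, γ, ε }, { β, δ, ζ }, { δ, ε, ζ }, { α, β, γ, ε }, { α, γ, δ, ζ }, { β, δ, ε, ζ }, { α, β, γ, δ, ζ }, { α, γ, δ, ε, ζ }, Ω }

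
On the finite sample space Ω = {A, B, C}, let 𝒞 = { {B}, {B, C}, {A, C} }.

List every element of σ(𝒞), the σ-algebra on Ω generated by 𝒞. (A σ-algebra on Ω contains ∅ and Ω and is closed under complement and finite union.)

Seed the family with 𝒞 together with ∅ and Ω: { {}, {B}, {A, C}, {B, C}, Ω }.
Round 1 adds 1:
  {A}  = {B, C}ᶜ
  |family| = 6
Round 2: 1 new —
  {A, B}  = {B} ∪ {A}
  |family| = 7
Round 3: 1 new —
  {C}  = {A, B}ᶜ
  |family| = 8
After Round 4 the family is unchanged; done.

σ(𝒞) = { {}, {A}, {B}, {C}, {A, B}, {A, C}, {B, C}, Ω }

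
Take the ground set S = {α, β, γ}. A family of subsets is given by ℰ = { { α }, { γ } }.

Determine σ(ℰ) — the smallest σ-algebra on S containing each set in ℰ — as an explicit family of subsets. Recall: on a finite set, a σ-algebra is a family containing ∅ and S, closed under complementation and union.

Take S₀ = ℰ ∪ {∅, S} = { ∅, { α }, { γ }, S }.
Step 1 adds 3:
  { α, β }  = { γ }ᶜ
  { α, γ }  = { γ } ∪ { α }
  { β, γ }  = { α }ᶜ
  |family| = 7
Step 2. New:
  { β }  = { α, γ }ᶜ
  |family| = 8
Step 3: closed — nothing new.

|σ(ℰ)| = 8.  σ(ℰ) = { ∅, { α }, { β }, { γ }, { α, β }, { α, γ }, { β, γ }, S }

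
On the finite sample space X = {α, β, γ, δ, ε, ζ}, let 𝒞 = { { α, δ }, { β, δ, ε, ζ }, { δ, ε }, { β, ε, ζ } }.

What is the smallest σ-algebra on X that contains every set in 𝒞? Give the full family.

Begin from { {  }, { α, δ }, { δ, ε }, { β, ε, ζ }, { β, δ, ε, ζ }, X } (that is, 𝒞 plus ∅ and X).
Pass 1: 6 new —
  { α, γ }  = { β, δ, ε, ζ }ᶜ
  { α, γ, δ }  = { β, ε, ζ }ᶜ
  { α, δ, ε }  = { δ, ε } ∪ { α, δ }
  { α, β, γ, ζ }  = { δ, ε }ᶜ
  { β, γ, ε, ζ }  = { α, δ }ᶜ
  { α, β, δ, ε, ζ }  = { β, δ, ε, ζ } ∪ { α, δ }
  [12 total]
Pass 2 (6 new):
  { γ }  = { α, β, δ, ε, ζ }ᶜ
  { β, γ, ζ }  = { α, δ, ε }ᶜ
  { α, γ, δ, ε }  = { α, δ, ε } ∪ { α, γ, δ }
  { α, β, γ, δ, ζ }  = { α, β, γ, ζ } ∪ { α, γ, δ }
  { α, β, γ, ε, ζ }  = { β, ε, ζ } ∪ { α, β, γ, ζ }
  { β, γ, δ, ε, ζ }  = { δ, ε } ∪ { β, γ, ε, ζ }
  [18 total]
Pass 3: 5 new —
  { α }  = { β, γ, δ, ε, ζ }ᶜ
  { δ }  = { α, β, γ, ε, ζ }ᶜ
  { ε }  = { α, β, γ, δ, ζ }ᶜ
  { β, ζ }  = { α, γ, δ, ε }ᶜ
  { γ, δ, ε }  = { δ, ε } ∪ { γ }
  [23 total]
Pass 4: +9 →
  { α, ε }  = { α } ∪ { ε }
  { γ, δ }  = { γ } ∪ { δ }
  { γ, ε }  = { ε } ∪ { γ }
  { α, β, ζ }  = { γ, δ, ε }ᶜ
  { α, γ, ε }  = { ε } ∪ { α, γ }
  { β, δ, ζ }  = { β, ζ } ∪ { δ }
  { α, β, δ, ζ }  = { β, ζ } ∪ { α, δ }
  { α, β, ε, ζ }  = { α } ∪ { β, ε, ζ }
  { β, γ, δ, ζ }  = { β, γ, ζ } ∪ { δ }
  [32 total]
Pass 5: stable.

Therefore σ(𝒞) = { {  }, { α }, { γ }, { δ }, { ε }, { α, γ }, { α, δ }, { α, ε }, { β, ζ }, { γ, δ }, { γ, ε }, { δ, ε }, { α, β, ζ }, { α, γ, δ }, { α, γ, ε }, { α, δ, ε }, { β, γ, ζ }, { β, δ, ζ }, { β, ε, ζ }, { γ, δ, ε }, { α, β, γ, ζ }, { α, β, δ, ζ }, { α, β, ε, ζ }, { α, γ, δ, ε }, { β, γ, δ, ζ }, { β, γ, ε, ζ }, { β, δ, ε, ζ }, { α, β, γ, δ, ζ }, { α, β, γ, ε, ζ }, { α, β, δ, ε, ζ }, { β, γ, δ, ε, ζ }, X } (|σ(𝒞)| = 32).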